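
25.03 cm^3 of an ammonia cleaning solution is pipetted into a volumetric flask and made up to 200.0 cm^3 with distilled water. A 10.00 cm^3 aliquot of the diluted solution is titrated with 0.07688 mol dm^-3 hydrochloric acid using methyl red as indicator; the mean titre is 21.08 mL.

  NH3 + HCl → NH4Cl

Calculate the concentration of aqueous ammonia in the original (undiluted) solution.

1.295 mol/L

n(HCl) = 0.02108 × 0.07688 = 1.621 × 10^-3 mol
n(NH3) in the aliquot = 1.621 × 10^-3 mol (1:1 ratio)
[NH3]_dilute = 1.621 × 10^-3 / 0.01000 = 0.1621 mol/L
Dilution factor = 200.0 / 25.03 = 7.990
[NH3]_stock = 0.1621 × 7.990 = 1.295 mol/L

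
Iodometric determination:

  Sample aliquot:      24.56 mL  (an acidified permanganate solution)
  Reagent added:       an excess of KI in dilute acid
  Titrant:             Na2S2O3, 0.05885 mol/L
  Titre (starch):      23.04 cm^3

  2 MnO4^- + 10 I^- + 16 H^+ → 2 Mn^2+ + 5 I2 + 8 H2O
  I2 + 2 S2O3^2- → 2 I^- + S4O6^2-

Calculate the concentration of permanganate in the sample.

0.01104 mol/L

n(S2O3^2-) = 0.02304 × 0.05885 = 1.356 × 10^-3 mol
n(I2) = n(S2O3^2-)/2 = 6.780 × 10^-4 mol
From the 2:5 ratio, n(MnO4^-) in the aliquot = 2/5 × 6.780 × 10^-4 = 2.712 × 10^-4 mol
[MnO4^-] = 2.712 × 10^-4 / 0.02456 = 0.01104 mol/L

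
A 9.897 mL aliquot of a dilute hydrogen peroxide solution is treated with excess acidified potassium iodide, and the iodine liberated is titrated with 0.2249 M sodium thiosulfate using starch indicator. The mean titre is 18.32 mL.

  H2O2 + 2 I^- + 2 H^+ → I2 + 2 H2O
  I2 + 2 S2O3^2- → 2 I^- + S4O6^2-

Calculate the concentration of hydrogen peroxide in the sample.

0.2082 M

n(S2O3^2-) = 0.01832 × 0.2249 = 4.120 × 10^-3 mol
n(I2) = n(S2O3^2-)/2 = 2.060 × 10^-3 mol
n(H2O2) in the aliquot = 2.060 × 10^-3 mol (1:1 ratio)
[H2O2] = 2.060 × 10^-3 / 0.009897 = 0.2082 mol/L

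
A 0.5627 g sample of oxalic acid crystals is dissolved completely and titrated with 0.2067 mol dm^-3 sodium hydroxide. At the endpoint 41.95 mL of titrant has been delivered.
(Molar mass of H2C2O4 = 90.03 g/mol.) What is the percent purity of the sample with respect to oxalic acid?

69.37 %

H2C2O4 + 2 NaOH → Na2C2O4 + 2 H2O
n(NaOH) = 0.04195 L × 0.2067 mol/L = 8.671 × 10^-3 mol
From the 1:2 ratio, n(H2C2O4) = 1/2 × 8.671 × 10^-3 = 4.336 × 10^-3 mol
mass of H2C2O4 = 4.336 × 10^-3 × 90.03 g/mol = 0.3903 g
% H2C2O4 = 0.3903 / 0.5627 × 100 = 69.37 %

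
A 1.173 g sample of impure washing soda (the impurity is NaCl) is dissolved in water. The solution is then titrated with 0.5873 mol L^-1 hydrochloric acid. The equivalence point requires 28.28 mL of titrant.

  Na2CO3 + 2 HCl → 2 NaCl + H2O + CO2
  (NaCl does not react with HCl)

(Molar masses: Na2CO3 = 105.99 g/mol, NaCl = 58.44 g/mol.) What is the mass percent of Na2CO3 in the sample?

75.04 %

n(HCl) = 0.02828 × 0.5873 = 0.01661 mol
Let x = n(Na2CO3), y = n(NaCl).
Titrant: 2x = 0.01661;  mass: 105.99x + 58.44y = 1.173
Solving, x = 8.304 × 10^-3 mol, y = 5.011 × 10^-3 mol
mass of Na2CO3 = 8.304 × 10^-3 × 105.99 = 0.8802 g
% Na2CO3 = 0.8802 / 1.173 × 100 = 75.04 %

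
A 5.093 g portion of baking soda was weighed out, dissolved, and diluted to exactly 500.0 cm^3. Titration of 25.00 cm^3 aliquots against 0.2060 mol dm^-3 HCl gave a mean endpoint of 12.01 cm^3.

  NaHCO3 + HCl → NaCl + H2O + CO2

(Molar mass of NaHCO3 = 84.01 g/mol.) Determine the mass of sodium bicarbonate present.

4.157 g

n(HCl) per titration = 0.01201 × 0.2060 = 2.474 × 10^-3 mol
n(NaHCO3) in each aliquot = 2.474 × 10^-3 mol (1:1 ratio)
n(NaHCO3) in the whole flask = 2.474 × 10^-3 × 500.0/25.00 = 0.04948 mol
mass of NaHCO3 = 0.04948 × 84.01 = 4.157 g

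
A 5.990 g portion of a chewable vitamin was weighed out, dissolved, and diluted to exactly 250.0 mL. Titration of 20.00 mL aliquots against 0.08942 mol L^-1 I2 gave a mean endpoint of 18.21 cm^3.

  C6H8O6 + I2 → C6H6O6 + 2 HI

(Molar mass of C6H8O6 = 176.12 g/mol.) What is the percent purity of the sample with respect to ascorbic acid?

n(I2) per titration = 0.01821 × 0.08942 = 1.628 × 10^-3 mol
n(C6H8O6) in each aliquot = 1.628 × 10^-3 mol (1:1 ratio)
n(C6H8O6) in the whole flask = 1.628 × 10^-3 × 250.0/20.00 = 0.02035 mol
mass of C6H8O6 = 0.02035 × 176.12 = 3.585 g
% C6H8O6 = 3.585 / 5.990 × 100 = 59.85 %

59.85 %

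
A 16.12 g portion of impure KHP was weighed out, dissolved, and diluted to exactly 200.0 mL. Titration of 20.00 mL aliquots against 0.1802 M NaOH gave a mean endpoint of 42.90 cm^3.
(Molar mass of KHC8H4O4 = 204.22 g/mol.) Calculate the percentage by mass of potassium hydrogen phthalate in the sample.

KHC8H4O4 + NaOH → KNaC8H4O4 + H2O
n(NaOH) per titration = 0.04290 × 0.1802 = 7.731 × 10^-3 mol
n(KHC8H4O4) in each aliquot = 7.731 × 10^-3 mol (1:1 ratio)
n(KHC8H4O4) in the whole flask = 7.731 × 10^-3 × 200.0/20.00 = 0.07731 mol
mass of KHC8H4O4 = 0.07731 × 204.22 = 15.79 g
% KHC8H4O4 = 15.79 / 16.12 × 100 = 97.94 %

97.94 %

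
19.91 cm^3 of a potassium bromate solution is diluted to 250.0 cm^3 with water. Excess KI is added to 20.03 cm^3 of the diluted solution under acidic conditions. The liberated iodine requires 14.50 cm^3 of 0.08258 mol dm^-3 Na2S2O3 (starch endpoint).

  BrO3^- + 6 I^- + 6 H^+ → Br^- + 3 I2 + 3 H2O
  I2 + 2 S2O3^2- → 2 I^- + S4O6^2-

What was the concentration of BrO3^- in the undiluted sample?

0.1251 mol/L

n(S2O3^2-) = 0.01450 × 0.08258 = 1.197 × 10^-3 mol
n(I2) = n(S2O3^2-)/2 = 5.987 × 10^-4 mol
From the 1:3 ratio, n(BrO3^-) in the aliquot = 1/3 × 5.987 × 10^-4 = 1.996 × 10^-4 mol
[BrO3^-]_dilute = 1.996 × 10^-4 / 0.02003 = 0.009963 mol/L
[BrO3^-]_original = 0.009963 × 250.0/19.91 = 0.1251 mol/L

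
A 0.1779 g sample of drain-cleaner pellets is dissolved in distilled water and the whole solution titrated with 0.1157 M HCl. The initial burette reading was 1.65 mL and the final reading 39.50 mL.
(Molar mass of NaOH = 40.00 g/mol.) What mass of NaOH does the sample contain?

NaOH + HCl → NaCl + H2O
n(HCl) = 0.03785 L × 0.1157 mol/L = 4.379 × 10^-3 mol
n(NaOH) = 4.379 × 10^-3 mol (1:1 ratio)
mass of NaOH = 4.379 × 10^-3 × 40.00 g/mol = 0.1752 g

0.1752 g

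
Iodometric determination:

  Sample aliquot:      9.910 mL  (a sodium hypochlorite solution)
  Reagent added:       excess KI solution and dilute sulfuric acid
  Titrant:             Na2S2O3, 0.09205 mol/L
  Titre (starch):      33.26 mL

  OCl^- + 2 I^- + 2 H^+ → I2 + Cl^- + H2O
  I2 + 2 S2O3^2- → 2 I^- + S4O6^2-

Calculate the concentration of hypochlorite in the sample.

0.1545 mol/L

n(S2O3^2-) = 0.03326 × 0.09205 = 3.062 × 10^-3 mol
n(I2) = n(S2O3^2-)/2 = 1.531 × 10^-3 mol
n(OCl^-) in the aliquot = 1.531 × 10^-3 mol (1:1 ratio)
[OCl^-] = 1.531 × 10^-3 / 0.009910 = 0.1545 mol/L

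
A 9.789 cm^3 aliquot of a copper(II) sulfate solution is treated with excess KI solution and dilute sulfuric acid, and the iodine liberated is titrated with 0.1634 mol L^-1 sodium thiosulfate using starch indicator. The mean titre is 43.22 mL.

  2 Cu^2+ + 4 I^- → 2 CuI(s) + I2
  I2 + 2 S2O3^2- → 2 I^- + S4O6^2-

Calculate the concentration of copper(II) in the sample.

0.7214 mol/L

n(S2O3^2-) = 0.04322 × 0.1634 = 7.062 × 10^-3 mol
n(I2) = n(S2O3^2-)/2 = 3.531 × 10^-3 mol
From the 2:1 ratio, n(Cu2+) in the aliquot = 2/1 × 3.531 × 10^-3 = 7.062 × 10^-3 mol
[Cu2+] = 7.062 × 10^-3 / 0.009789 = 0.7214 mol/L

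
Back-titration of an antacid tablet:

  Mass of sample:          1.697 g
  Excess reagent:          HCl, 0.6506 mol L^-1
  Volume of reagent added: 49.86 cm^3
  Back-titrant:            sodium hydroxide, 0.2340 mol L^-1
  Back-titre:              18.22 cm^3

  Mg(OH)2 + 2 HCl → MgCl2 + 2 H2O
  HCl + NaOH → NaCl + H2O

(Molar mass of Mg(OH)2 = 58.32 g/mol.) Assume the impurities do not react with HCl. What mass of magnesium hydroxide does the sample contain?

0.8216 g

n(HCl) added = 0.04986 × 0.6506 = 0.03244 mol
n(NaOH) used in back-titration = 0.01822 × 0.2340 = 4.263 × 10^-3 mol
n(HCl) left over = 4.263 × 10^-3 mol (1:1 ratio)
n(HCl) consumed by analyte = 0.03244 − 4.263 × 10^-3 = 0.02818 mol
From the 1:2 ratio, n(Mg(OH)2) = 1/2 × 0.02818 = 0.01409 mol
mass of Mg(OH)2 = 0.01409 × 58.32 = 0.8216 g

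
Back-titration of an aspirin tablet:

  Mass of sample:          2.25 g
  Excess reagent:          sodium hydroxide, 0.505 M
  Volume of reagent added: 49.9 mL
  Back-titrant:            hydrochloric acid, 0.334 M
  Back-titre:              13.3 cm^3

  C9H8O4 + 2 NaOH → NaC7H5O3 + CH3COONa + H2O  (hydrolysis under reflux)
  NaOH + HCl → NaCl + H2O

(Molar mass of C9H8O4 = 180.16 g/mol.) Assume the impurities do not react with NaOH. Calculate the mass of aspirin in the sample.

1.87 g

n(NaOH) added = 0.0499 × 0.505 = 0.0252 mol
n(HCl) used in back-titration = 0.0133 × 0.334 = 4.44 × 10^-3 mol
n(NaOH) left over = 4.44 × 10^-3 mol (1:1 ratio)
n(NaOH) consumed by analyte = 0.0252 − 4.44 × 10^-3 = 0.0208 mol
From the 1:2 ratio, n(C9H8O4) = 1/2 × 0.0208 = 0.0104 mol
mass of C9H8O4 = 0.0104 × 180.16 = 1.87 g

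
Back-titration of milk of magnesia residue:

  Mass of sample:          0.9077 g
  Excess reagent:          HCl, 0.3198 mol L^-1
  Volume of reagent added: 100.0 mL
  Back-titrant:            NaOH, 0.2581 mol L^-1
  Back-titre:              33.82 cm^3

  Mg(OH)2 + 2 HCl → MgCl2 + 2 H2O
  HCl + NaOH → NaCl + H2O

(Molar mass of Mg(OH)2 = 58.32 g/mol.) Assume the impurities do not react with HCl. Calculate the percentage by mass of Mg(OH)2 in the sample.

74.69 %

n(HCl) added = 0.1000 × 0.3198 = 0.03198 mol
n(NaOH) used in back-titration = 0.03382 × 0.2581 = 8.729 × 10^-3 mol
n(HCl) left over = 8.729 × 10^-3 mol (1:1 ratio)
n(HCl) consumed by analyte = 0.03198 − 8.729 × 10^-3 = 0.02325 mol
From the 1:2 ratio, n(Mg(OH)2) = 1/2 × 0.02325 = 0.01163 mol
mass of Mg(OH)2 = 0.01163 × 58.32 = 0.6780 g
% Mg(OH)2 = 0.6780 / 0.9077 × 100 = 74.69 %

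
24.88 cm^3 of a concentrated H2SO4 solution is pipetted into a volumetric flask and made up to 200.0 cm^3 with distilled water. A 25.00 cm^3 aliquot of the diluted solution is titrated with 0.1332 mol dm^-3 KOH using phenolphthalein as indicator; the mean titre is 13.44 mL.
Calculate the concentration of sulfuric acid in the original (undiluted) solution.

0.2878 mol/L

H2SO4 + 2 KOH → K2SO4 + 2 H2O
n(KOH) = 0.01344 × 0.1332 = 1.790 × 10^-3 mol
From the 1:2 ratio, n(H2SO4) in the aliquot = 1/2 × 1.790 × 10^-3 = 8.951 × 10^-4 mol
[H2SO4]_dilute = 8.951 × 10^-4 / 0.02500 = 0.03580 mol/L
Dilution factor = 200.0 / 24.88 = 8.039
[H2SO4]_stock = 0.03580 × 8.039 = 0.2878 mol/L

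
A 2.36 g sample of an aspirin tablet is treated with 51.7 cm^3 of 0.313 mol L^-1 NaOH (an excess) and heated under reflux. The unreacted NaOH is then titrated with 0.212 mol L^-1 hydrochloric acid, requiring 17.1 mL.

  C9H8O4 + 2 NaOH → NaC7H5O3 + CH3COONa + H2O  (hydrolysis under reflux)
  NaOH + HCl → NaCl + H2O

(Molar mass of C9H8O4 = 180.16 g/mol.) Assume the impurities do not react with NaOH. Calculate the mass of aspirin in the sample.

n(NaOH) added = 0.0517 × 0.313 = 0.0162 mol
n(HCl) used in back-titration = 0.0171 × 0.212 = 3.63 × 10^-3 mol
n(NaOH) left over = 3.63 × 10^-3 mol (1:1 ratio)
n(NaOH) consumed by analyte = 0.0162 − 3.63 × 10^-3 = 0.0126 mol
From the 1:2 ratio, n(C9H8O4) = 1/2 × 0.0126 = 6.28 × 10^-3 mol
mass of C9H8O4 = 6.28 × 10^-3 × 180.16 = 1.13 g

1.13 g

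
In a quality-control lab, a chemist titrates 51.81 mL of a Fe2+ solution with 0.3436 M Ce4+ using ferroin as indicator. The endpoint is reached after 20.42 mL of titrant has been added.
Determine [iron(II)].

Ce^4+ + Fe^2+ → Ce^3+ + Fe^3+
n(Ce4+) = 0.02042 L × 0.3436 mol/L = 7.016 × 10^-3 mol
n(Fe2+) = 7.016 × 10^-3 mol (1:1 mole ratio)
[Fe2+] = 7.016 × 10^-3 mol / 0.05181 L = 0.1354 mol/L

0.1354 M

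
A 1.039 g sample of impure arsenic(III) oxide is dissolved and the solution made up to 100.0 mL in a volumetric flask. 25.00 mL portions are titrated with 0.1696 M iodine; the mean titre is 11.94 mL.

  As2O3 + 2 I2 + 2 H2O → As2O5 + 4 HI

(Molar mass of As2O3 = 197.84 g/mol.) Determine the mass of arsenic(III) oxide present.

0.8013 g

n(I2) per titration = 0.01194 × 0.1696 = 2.025 × 10^-3 mol
From the 1:2 ratio, n(As2O3) in each aliquot = 1/2 × 2.025 × 10^-3 = 1.013 × 10^-3 mol
n(As2O3) in the whole flask = 1.013 × 10^-3 × 100.0/25.00 = 4.050 × 10^-3 mol
mass of As2O3 = 4.050 × 10^-3 × 197.84 = 0.8013 g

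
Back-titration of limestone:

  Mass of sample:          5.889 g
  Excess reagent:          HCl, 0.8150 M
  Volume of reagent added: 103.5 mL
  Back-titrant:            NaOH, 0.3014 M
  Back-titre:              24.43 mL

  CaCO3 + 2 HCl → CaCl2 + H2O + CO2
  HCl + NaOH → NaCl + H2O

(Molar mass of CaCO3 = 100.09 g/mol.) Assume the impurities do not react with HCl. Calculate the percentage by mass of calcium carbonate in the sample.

65.43 %

n(HCl) added = 0.1035 × 0.8150 = 0.08435 mol
n(NaOH) used in back-titration = 0.02443 × 0.3014 = 7.363 × 10^-3 mol
n(HCl) left over = 7.363 × 10^-3 mol (1:1 ratio)
n(HCl) consumed by analyte = 0.08435 − 7.363 × 10^-3 = 0.07699 mol
From the 1:2 ratio, n(CaCO3) = 1/2 × 0.07699 = 0.03849 mol
mass of CaCO3 = 0.03849 × 100.09 = 3.853 g
% CaCO3 = 3.853 / 5.889 × 100 = 65.43 %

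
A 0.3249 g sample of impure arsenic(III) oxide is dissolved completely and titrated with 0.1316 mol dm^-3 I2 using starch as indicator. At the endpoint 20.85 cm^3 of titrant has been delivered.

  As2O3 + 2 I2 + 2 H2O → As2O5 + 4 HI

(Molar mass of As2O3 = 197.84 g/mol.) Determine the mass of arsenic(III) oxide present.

n(I2) = 0.02085 L × 0.1316 mol/L = 2.744 × 10^-3 mol
From the 1:2 ratio, n(As2O3) = 1/2 × 2.744 × 10^-3 = 1.372 × 10^-3 mol
mass of As2O3 = 1.372 × 10^-3 × 197.84 g/mol = 0.2714 g

0.2714 g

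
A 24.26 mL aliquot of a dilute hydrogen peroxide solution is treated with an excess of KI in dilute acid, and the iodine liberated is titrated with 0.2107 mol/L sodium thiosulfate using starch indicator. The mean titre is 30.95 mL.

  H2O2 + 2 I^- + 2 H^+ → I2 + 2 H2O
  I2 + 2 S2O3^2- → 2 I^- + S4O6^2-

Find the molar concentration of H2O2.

0.1344 mol/L

n(S2O3^2-) = 0.03095 × 0.2107 = 6.521 × 10^-3 mol
n(I2) = n(S2O3^2-)/2 = 3.261 × 10^-3 mol
n(H2O2) in the aliquot = 3.261 × 10^-3 mol (1:1 ratio)
[H2O2] = 3.261 × 10^-3 / 0.02426 = 0.1344 mol/L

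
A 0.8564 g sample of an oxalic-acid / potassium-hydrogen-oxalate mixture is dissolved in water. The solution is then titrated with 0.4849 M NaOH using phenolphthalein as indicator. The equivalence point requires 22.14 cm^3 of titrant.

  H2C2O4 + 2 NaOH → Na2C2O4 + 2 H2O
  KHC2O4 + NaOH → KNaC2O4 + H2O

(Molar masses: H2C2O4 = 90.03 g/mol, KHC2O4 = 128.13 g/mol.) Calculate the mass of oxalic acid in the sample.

0.2812 g

n(NaOH) = 0.02214 × 0.4849 = 0.01074 mol
Let x = n(H2C2O4), y = n(KHC2O4).
Titrant: 2x + 1y = 0.01074;  mass: 90.03x + 128.13y = 0.8564
Solving, x = 3.123 × 10^-3 mol, y = 4.489 × 10^-3 mol
mass of H2C2O4 = 3.123 × 10^-3 × 90.03 = 0.2812 g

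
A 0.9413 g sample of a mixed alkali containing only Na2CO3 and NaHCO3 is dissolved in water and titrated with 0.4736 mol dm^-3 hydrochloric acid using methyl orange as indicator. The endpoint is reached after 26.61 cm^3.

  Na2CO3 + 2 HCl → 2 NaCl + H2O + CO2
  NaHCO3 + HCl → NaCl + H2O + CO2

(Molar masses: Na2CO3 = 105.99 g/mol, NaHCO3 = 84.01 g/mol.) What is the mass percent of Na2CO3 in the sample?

n(HCl) = 0.02661 × 0.4736 = 0.01260 mol
Let x = n(Na2CO3), y = n(NaHCO3).
Titrant: 2x + 1y = 0.01260;  mass: 105.99x + 84.01y = 0.9413
Solving, x = 1.893 × 10^-3 mol, y = 8.816 × 10^-3 mol
mass of Na2CO3 = 1.893 × 10^-3 × 105.99 = 0.2007 g
% Na2CO3 = 0.2007 / 0.9413 × 100 = 21.32 %

21.32 %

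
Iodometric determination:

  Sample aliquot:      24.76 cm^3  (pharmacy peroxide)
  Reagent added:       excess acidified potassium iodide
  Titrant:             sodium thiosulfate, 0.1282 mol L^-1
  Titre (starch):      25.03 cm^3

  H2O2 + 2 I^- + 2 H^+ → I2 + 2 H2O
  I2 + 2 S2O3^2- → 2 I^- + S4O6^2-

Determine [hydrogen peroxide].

n(S2O3^2-) = 0.02503 × 0.1282 = 3.209 × 10^-3 mol
n(I2) = n(S2O3^2-)/2 = 1.604 × 10^-3 mol
n(H2O2) in the aliquot = 1.604 × 10^-3 mol (1:1 ratio)
[H2O2] = 1.604 × 10^-3 / 0.02476 = 0.06480 mol/L

0.06480 mol/L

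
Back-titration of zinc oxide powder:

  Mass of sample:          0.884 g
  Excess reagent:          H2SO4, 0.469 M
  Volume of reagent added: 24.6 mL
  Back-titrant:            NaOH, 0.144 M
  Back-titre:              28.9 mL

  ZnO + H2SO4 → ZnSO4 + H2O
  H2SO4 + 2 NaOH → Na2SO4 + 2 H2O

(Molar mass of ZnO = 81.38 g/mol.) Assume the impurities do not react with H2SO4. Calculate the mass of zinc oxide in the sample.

n(H2SO4) added = 0.0246 × 0.469 = 0.0115 mol
n(NaOH) used in back-titration = 0.0289 × 0.144 = 4.16 × 10^-3 mol
From the 1:2 ratio, n(H2SO4) left over = 1/2 × 4.16 × 10^-3 = 2.08 × 10^-3 mol
n(H2SO4) consumed by analyte = 0.0115 − 2.08 × 10^-3 = 9.46 × 10^-3 mol
n(ZnO) = 9.46 × 10^-3 mol (1:1 ratio)
mass of ZnO = 9.46 × 10^-3 × 81.38 = 0.770 g

0.770 g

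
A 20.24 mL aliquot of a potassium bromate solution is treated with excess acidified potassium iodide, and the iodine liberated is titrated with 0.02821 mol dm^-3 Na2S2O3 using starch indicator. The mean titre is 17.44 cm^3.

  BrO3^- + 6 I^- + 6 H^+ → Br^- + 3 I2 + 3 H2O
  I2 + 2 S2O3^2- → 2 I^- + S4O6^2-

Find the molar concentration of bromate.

n(S2O3^2-) = 0.01744 × 0.02821 = 4.920 × 10^-4 mol
n(I2) = n(S2O3^2-)/2 = 2.460 × 10^-4 mol
From the 1:3 ratio, n(BrO3^-) in the aliquot = 1/3 × 2.460 × 10^-4 = 8.200 × 10^-5 mol
[BrO3^-] = 8.200 × 10^-5 / 0.02024 = 0.004051 mol/L

0.004051 mol/L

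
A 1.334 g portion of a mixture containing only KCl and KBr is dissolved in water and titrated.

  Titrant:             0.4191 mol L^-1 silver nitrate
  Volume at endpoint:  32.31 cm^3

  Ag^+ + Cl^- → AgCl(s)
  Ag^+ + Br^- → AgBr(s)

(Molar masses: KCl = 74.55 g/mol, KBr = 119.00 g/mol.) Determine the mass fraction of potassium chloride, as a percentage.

34.88 %

n(AgNO3) = 0.03231 × 0.4191 = 0.01354 mol
Let x = n(KCl), y = n(KBr).
Titrant: 1x + 1y = 0.01354;  mass: 74.55x + 119.00y = 1.334
Solving, x = 6.241 × 10^-3 mol, y = 7.301 × 10^-3 mol
mass of KCl = 6.241 × 10^-3 × 74.55 = 0.4652 g
% KCl = 0.4652 / 1.334 × 100 = 34.88 %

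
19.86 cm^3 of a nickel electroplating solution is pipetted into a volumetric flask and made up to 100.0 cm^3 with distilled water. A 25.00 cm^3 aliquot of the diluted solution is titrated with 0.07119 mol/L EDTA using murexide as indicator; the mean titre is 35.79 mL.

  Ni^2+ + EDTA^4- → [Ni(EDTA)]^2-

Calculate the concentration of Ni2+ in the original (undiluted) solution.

0.5132 mol/L

n(EDTA) = 0.03579 × 0.07119 = 2.548 × 10^-3 mol
n(Ni2+) in the aliquot = 2.548 × 10^-3 mol (1:1 ratio)
[Ni2+]_dilute = 2.548 × 10^-3 / 0.02500 = 0.1019 mol/L
Dilution factor = 100.0 / 19.86 = 5.035
[Ni2+]_stock = 0.1019 × 5.035 = 0.5132 mol/L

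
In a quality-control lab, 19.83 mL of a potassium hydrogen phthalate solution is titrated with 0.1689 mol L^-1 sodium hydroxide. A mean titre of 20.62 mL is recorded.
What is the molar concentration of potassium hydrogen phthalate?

0.1756 mol/L

KHC8H4O4 + NaOH → KNaC8H4O4 + H2O
n(NaOH) = 0.02062 L × 0.1689 mol/L = 3.483 × 10^-3 mol
n(KHC8H4O4) = 3.483 × 10^-3 mol (1:1 mole ratio)
[KHC8H4O4] = 3.483 × 10^-3 mol / 0.01983 L = 0.1756 mol/L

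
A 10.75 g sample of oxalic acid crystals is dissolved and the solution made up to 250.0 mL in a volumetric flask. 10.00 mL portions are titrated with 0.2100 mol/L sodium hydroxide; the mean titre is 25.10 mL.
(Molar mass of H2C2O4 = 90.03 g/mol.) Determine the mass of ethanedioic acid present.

5.932 g

H2C2O4 + 2 NaOH → Na2C2O4 + 2 H2O
n(NaOH) per titration = 0.02510 × 0.2100 = 5.271 × 10^-3 mol
From the 1:2 ratio, n(H2C2O4) in each aliquot = 1/2 × 5.271 × 10^-3 = 2.635 × 10^-3 mol
n(H2C2O4) in the whole flask = 2.635 × 10^-3 × 250.0/10.00 = 0.06589 mol
mass of H2C2O4 = 0.06589 × 90.03 = 5.932 g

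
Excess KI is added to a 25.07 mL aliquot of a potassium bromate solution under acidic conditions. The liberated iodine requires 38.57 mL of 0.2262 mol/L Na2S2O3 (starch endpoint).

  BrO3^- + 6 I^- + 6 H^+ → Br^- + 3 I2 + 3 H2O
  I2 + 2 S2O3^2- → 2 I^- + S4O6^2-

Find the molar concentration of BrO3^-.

0.05800 mol/L

n(S2O3^2-) = 0.03857 × 0.2262 = 8.725 × 10^-3 mol
n(I2) = n(S2O3^2-)/2 = 4.362 × 10^-3 mol
From the 1:3 ratio, n(BrO3^-) in the aliquot = 1/3 × 4.362 × 10^-3 = 1.454 × 10^-3 mol
[BrO3^-] = 1.454 × 10^-3 / 0.02507 = 0.05800 mol/L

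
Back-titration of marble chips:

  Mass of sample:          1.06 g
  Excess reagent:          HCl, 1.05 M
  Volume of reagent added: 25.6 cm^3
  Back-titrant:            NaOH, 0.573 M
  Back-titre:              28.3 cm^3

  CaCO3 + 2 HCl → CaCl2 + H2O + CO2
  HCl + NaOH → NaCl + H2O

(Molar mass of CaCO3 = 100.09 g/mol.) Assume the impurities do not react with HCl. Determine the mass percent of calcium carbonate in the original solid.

50.3 %

n(HCl) added = 0.0256 × 1.05 = 0.0269 mol
n(NaOH) used in back-titration = 0.0283 × 0.573 = 0.0162 mol
n(HCl) left over = 0.0162 mol (1:1 ratio)
n(HCl) consumed by analyte = 0.0269 − 0.0162 = 0.0107 mol
From the 1:2 ratio, n(CaCO3) = 1/2 × 0.0107 = 5.33 × 10^-3 mol
mass of CaCO3 = 5.33 × 10^-3 × 100.09 = 0.534 g
% CaCO3 = 0.534 / 1.06 × 100 = 50.3 %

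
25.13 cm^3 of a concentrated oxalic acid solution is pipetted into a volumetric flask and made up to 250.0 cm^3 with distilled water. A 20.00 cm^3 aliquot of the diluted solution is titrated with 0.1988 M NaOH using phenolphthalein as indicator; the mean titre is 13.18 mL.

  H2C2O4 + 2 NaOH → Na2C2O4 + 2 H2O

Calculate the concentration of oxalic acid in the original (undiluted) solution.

0.6517 M

n(NaOH) = 0.01318 × 0.1988 = 2.620 × 10^-3 mol
From the 1:2 ratio, n(H2C2O4) in the aliquot = 1/2 × 2.620 × 10^-3 = 1.310 × 10^-3 mol
[H2C2O4]_dilute = 1.310 × 10^-3 / 0.02000 = 0.06550 mol/L
Dilution factor = 250.0 / 25.13 = 9.948
[H2C2O4]_stock = 0.06550 × 9.948 = 0.6517 mol/L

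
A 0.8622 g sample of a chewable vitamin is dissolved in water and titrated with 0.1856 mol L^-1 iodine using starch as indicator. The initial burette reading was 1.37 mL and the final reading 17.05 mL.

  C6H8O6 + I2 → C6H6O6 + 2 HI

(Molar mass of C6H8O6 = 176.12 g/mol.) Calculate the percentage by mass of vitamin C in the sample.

n(I2) = 0.01568 L × 0.1856 mol/L = 2.910 × 10^-3 mol
n(C6H8O6) = 2.910 × 10^-3 mol (1:1 ratio)
mass of C6H8O6 = 2.910 × 10^-3 × 176.12 g/mol = 0.5125 g
% C6H8O6 = 0.5125 / 0.8622 × 100 = 59.45 %

59.45 %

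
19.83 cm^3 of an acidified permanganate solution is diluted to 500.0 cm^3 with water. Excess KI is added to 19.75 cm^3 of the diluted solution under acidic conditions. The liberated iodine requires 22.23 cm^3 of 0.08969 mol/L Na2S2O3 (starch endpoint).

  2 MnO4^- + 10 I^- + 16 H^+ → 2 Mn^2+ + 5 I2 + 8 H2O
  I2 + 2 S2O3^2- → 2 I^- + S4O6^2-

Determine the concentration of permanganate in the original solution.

0.5091 mol/L

n(S2O3^2-) = 0.02223 × 0.08969 = 1.994 × 10^-3 mol
n(I2) = n(S2O3^2-)/2 = 9.969 × 10^-4 mol
From the 2:5 ratio, n(MnO4^-) in the aliquot = 2/5 × 9.969 × 10^-4 = 3.988 × 10^-4 mol
[MnO4^-]_dilute = 3.988 × 10^-4 / 0.01975 = 0.02019 mol/L
[MnO4^-]_original = 0.02019 × 500.0/19.83 = 0.5091 mol/L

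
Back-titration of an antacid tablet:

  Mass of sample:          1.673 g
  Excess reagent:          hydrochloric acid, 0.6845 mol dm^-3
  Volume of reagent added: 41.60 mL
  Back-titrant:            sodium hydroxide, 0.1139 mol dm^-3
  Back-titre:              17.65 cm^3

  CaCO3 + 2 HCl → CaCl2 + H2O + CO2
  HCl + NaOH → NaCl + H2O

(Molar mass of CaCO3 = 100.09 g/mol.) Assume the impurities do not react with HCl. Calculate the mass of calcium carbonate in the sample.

1.324 g

n(HCl) added = 0.04160 × 0.6845 = 0.02848 mol
n(NaOH) used in back-titration = 0.01765 × 0.1139 = 2.010 × 10^-3 mol
n(HCl) left over = 2.010 × 10^-3 mol (1:1 ratio)
n(HCl) consumed by analyte = 0.02848 − 2.010 × 10^-3 = 0.02646 mol
From the 1:2 ratio, n(CaCO3) = 1/2 × 0.02646 = 0.01323 mol
mass of CaCO3 = 0.01323 × 100.09 = 1.324 g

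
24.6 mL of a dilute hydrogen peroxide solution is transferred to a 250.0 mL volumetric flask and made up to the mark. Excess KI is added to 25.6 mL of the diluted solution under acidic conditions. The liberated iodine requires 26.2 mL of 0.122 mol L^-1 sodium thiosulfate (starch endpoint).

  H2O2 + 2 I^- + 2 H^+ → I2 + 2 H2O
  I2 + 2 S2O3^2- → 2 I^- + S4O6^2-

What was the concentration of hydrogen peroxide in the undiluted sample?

n(S2O3^2-) = 0.0262 × 0.122 = 3.20 × 10^-3 mol
n(I2) = n(S2O3^2-)/2 = 1.60 × 10^-3 mol
n(H2O2) in the aliquot = 1.60 × 10^-3 mol (1:1 ratio)
[H2O2]_dilute = 1.60 × 10^-3 / 0.0256 = 0.0624 mol/L
[H2O2]_original = 0.0624 × 250.0/24.6 = 0.634 mol/L

0.634 mol/L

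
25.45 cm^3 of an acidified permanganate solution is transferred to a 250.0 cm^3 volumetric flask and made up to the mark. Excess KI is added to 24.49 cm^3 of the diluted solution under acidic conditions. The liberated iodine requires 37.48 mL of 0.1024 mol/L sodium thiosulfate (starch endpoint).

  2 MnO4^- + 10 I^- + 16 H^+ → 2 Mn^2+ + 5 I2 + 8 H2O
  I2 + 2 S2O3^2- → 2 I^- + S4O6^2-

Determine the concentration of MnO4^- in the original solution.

0.3079 mol/L

n(S2O3^2-) = 0.03748 × 0.1024 = 3.838 × 10^-3 mol
n(I2) = n(S2O3^2-)/2 = 1.919 × 10^-3 mol
From the 2:5 ratio, n(MnO4^-) in the aliquot = 2/5 × 1.919 × 10^-3 = 7.676 × 10^-4 mol
[MnO4^-]_dilute = 7.676 × 10^-4 / 0.02449 = 0.03134 mol/L
[MnO4^-]_original = 0.03134 × 250.0/25.45 = 0.3079 mol/L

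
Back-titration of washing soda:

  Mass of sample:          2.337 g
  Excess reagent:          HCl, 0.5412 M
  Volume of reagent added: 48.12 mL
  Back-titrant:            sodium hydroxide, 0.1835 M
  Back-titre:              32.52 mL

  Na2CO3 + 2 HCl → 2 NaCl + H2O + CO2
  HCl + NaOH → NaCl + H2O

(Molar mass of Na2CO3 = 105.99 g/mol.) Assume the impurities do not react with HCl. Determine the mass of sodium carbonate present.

n(HCl) added = 0.04812 × 0.5412 = 0.02604 mol
n(NaOH) used in back-titration = 0.03252 × 0.1835 = 5.967 × 10^-3 mol
n(HCl) left over = 5.967 × 10^-3 mol (1:1 ratio)
n(HCl) consumed by analyte = 0.02604 − 5.967 × 10^-3 = 0.02008 mol
From the 1:2 ratio, n(Na2CO3) = 1/2 × 0.02008 = 0.01004 mol
mass of Na2CO3 = 0.01004 × 105.99 = 1.064 g

1.064 g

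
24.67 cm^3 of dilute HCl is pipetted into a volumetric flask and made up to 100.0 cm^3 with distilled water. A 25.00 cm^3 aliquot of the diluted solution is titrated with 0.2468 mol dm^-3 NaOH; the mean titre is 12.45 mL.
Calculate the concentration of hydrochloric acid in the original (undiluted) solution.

0.4982 mol/L

HCl + NaOH → NaCl + H2O
n(NaOH) = 0.01245 × 0.2468 = 3.073 × 10^-3 mol
n(HCl) in the aliquot = 3.073 × 10^-3 mol (1:1 ratio)
[HCl]_dilute = 3.073 × 10^-3 / 0.02500 = 0.1229 mol/L
Dilution factor = 100.0 / 24.67 = 4.054
[HCl]_stock = 0.1229 × 4.054 = 0.4982 mol/L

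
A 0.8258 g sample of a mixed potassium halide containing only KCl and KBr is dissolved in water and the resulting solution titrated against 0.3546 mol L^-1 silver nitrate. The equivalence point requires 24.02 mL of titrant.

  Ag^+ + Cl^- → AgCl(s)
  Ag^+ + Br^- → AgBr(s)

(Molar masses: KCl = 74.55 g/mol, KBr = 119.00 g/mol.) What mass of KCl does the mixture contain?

n(AgNO3) = 0.02402 × 0.3546 = 8.517 × 10^-3 mol
Let x = n(KCl), y = n(KBr).
Titrant: 1x + 1y = 8.517 × 10^-3;  mass: 74.55x + 119.00y = 0.8258
Solving, x = 4.225 × 10^-3 mol, y = 4.293 × 10^-3 mol
mass of KCl = 4.225 × 10^-3 × 74.55 = 0.3149 g

0.3149 g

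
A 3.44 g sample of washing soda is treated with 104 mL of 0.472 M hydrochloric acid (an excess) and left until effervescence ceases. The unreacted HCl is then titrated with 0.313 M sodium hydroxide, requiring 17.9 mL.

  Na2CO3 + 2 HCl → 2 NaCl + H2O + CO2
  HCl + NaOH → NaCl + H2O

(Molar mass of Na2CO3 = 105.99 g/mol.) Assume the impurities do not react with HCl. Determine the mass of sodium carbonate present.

2.30 g

n(HCl) added = 0.104 × 0.472 = 0.0491 mol
n(NaOH) used in back-titration = 0.0179 × 0.313 = 5.60 × 10^-3 mol
n(HCl) left over = 5.60 × 10^-3 mol (1:1 ratio)
n(HCl) consumed by analyte = 0.0491 − 5.60 × 10^-3 = 0.0435 mol
From the 1:2 ratio, n(Na2CO3) = 1/2 × 0.0435 = 0.0217 mol
mass of Na2CO3 = 0.0217 × 105.99 = 2.30 g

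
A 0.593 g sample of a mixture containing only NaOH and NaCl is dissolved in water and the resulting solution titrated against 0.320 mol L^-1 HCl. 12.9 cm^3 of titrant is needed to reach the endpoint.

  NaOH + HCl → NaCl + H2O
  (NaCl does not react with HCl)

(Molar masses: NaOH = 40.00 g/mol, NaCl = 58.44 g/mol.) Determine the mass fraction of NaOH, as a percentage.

27.8 %

n(HCl) = 0.0129 × 0.320 = 4.13 × 10^-3 mol
Let x = n(NaOH), y = n(NaCl).
Titrant: 1x = 4.13 × 10^-3;  mass: 40.00x + 58.44y = 0.593
Solving, x = 4.13 × 10^-3 mol, y = 7.32 × 10^-3 mol
mass of NaOH = 4.13 × 10^-3 × 40.00 = 0.165 g
% NaOH = 0.165 / 0.593 × 100 = 27.8 %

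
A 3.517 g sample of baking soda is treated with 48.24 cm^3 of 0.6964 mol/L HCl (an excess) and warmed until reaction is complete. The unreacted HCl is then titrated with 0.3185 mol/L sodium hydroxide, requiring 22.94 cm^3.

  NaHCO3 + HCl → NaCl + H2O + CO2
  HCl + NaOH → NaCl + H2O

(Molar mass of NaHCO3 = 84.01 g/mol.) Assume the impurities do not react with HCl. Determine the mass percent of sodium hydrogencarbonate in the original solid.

n(HCl) added = 0.04824 × 0.6964 = 0.03359 mol
n(NaOH) used in back-titration = 0.02294 × 0.3185 = 7.306 × 10^-3 mol
n(HCl) left over = 7.306 × 10^-3 mol (1:1 ratio)
n(HCl) consumed by analyte = 0.03359 − 7.306 × 10^-3 = 0.02629 mol
n(NaHCO3) = 0.02629 mol (1:1 ratio)
mass of NaHCO3 = 0.02629 × 84.01 = 2.208 g
% NaHCO3 = 2.208 / 3.517 × 100 = 62.79 %

62.79 %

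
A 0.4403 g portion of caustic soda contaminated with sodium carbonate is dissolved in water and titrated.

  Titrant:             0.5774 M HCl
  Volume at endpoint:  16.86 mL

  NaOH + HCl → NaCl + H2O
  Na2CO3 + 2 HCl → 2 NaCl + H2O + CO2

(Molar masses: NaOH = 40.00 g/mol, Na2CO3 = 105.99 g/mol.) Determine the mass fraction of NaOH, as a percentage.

52.85 %

n(HCl) = 0.01686 × 0.5774 = 9.735 × 10^-3 mol
Let x = n(NaOH), y = n(Na2CO3).
Titrant: 1x + 2y = 9.735 × 10^-3;  mass: 40.00x + 105.99y = 0.4403
Solving, x = 5.818 × 10^-3 mol, y = 1.959 × 10^-3 mol
mass of NaOH = 5.818 × 10^-3 × 40.00 = 0.2327 g
% NaOH = 0.2327 / 0.4403 × 100 = 52.85 %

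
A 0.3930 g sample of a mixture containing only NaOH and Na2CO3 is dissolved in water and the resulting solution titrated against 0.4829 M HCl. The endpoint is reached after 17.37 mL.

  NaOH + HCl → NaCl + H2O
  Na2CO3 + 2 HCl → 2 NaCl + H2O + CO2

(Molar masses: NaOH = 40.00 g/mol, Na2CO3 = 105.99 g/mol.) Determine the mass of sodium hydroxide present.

n(HCl) = 0.01737 × 0.4829 = 8.388 × 10^-3 mol
Let x = n(NaOH), y = n(Na2CO3).
Titrant: 1x + 2y = 8.388 × 10^-3;  mass: 40.00x + 105.99y = 0.3930
Solving, x = 3.965 × 10^-3 mol, y = 2.212 × 10^-3 mol
mass of NaOH = 3.965 × 10^-3 × 40.00 = 0.1586 g

0.1586 g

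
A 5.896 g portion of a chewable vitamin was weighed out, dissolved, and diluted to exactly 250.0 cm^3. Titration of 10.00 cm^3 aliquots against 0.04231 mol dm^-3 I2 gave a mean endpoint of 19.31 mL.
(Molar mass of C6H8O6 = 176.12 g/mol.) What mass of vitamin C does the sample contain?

3.597 g

C6H8O6 + I2 → C6H6O6 + 2 HI
n(I2) per titration = 0.01931 × 0.04231 = 8.170 × 10^-4 mol
n(C6H8O6) in each aliquot = 8.170 × 10^-4 mol (1:1 ratio)
n(C6H8O6) in the whole flask = 8.170 × 10^-4 × 250.0/10.00 = 0.02043 mol
mass of C6H8O6 = 0.02043 × 176.12 = 3.597 g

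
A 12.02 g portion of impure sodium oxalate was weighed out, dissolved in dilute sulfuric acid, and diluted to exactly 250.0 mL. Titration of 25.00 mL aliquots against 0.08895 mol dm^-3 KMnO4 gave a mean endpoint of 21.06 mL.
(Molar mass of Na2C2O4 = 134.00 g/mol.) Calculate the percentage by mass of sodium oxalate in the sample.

52.21 %

2 MnO4^- + 5 C2O4^2- + 16 H^+ → 2 Mn^2+ + 10 CO2 + 8 H2O
n(KMnO4) per titration = 0.02106 × 0.08895 = 1.873 × 10^-3 mol
From the 5:2 ratio, n(Na2C2O4) in each aliquot = 5/2 × 1.873 × 10^-3 = 4.683 × 10^-3 mol
n(Na2C2O4) in the whole flask = 4.683 × 10^-3 × 250.0/25.00 = 0.04683 mol
mass of Na2C2O4 = 0.04683 × 134.00 = 6.276 g
% Na2C2O4 = 6.276 / 12.02 × 100 = 52.21 %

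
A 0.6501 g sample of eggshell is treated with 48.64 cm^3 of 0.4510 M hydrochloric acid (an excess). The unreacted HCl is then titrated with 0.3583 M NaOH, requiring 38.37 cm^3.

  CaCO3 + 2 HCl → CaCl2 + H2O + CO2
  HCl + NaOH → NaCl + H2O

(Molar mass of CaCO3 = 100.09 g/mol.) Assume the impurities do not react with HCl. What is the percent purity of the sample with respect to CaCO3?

n(HCl) added = 0.04864 × 0.4510 = 0.02194 mol
n(NaOH) used in back-titration = 0.03837 × 0.3583 = 0.01375 mol
n(HCl) left over = 0.01375 mol (1:1 ratio)
n(HCl) consumed by analyte = 0.02194 − 0.01375 = 8.189 × 10^-3 mol
From the 1:2 ratio, n(CaCO3) = 1/2 × 8.189 × 10^-3 = 4.094 × 10^-3 mol
mass of CaCO3 = 4.094 × 10^-3 × 100.09 = 0.4098 g
% CaCO3 = 0.4098 / 0.6501 × 100 = 63.04 %

63.04 %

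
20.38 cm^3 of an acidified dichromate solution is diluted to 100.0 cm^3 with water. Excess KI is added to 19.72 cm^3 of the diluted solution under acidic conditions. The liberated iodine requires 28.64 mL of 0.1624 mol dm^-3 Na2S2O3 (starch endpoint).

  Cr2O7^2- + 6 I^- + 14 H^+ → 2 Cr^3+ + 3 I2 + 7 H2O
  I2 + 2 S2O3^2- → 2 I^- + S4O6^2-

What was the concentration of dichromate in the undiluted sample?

n(S2O3^2-) = 0.02864 × 0.1624 = 4.651 × 10^-3 mol
n(I2) = n(S2O3^2-)/2 = 2.326 × 10^-3 mol
From the 1:3 ratio, n(Cr2O7^2-) in the aliquot = 1/3 × 2.326 × 10^-3 = 7.752 × 10^-4 mol
[Cr2O7^2-]_dilute = 7.752 × 10^-4 / 0.01972 = 0.03931 mol/L
[Cr2O7^2-]_original = 0.03931 × 100.0/20.38 = 0.1929 mol/L

0.1929 mol/L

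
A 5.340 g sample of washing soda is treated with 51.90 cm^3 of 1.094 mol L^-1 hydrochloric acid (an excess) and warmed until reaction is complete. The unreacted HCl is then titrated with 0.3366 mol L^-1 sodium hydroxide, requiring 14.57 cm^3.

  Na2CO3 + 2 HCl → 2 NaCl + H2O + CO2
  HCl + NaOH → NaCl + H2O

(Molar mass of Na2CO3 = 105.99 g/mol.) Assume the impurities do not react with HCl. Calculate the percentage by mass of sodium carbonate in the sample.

51.48 %

n(HCl) added = 0.05190 × 1.094 = 0.05678 mol
n(NaOH) used in back-titration = 0.01457 × 0.3366 = 4.904 × 10^-3 mol
n(HCl) left over = 4.904 × 10^-3 mol (1:1 ratio)
n(HCl) consumed by analyte = 0.05678 − 4.904 × 10^-3 = 0.05187 mol
From the 1:2 ratio, n(Na2CO3) = 1/2 × 0.05187 = 0.02594 mol
mass of Na2CO3 = 0.02594 × 105.99 = 2.749 g
% Na2CO3 = 2.749 / 5.340 × 100 = 51.48 %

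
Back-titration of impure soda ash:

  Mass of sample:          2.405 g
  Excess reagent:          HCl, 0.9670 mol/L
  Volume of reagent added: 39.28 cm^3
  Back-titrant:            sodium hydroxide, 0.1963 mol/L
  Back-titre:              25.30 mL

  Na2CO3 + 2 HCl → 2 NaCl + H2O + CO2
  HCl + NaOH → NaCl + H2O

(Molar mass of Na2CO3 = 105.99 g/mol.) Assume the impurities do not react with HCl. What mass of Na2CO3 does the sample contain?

n(HCl) added = 0.03928 × 0.9670 = 0.03798 mol
n(NaOH) used in back-titration = 0.02530 × 0.1963 = 4.966 × 10^-3 mol
n(HCl) left over = 4.966 × 10^-3 mol (1:1 ratio)
n(HCl) consumed by analyte = 0.03798 − 4.966 × 10^-3 = 0.03302 mol
From the 1:2 ratio, n(Na2CO3) = 1/2 × 0.03302 = 0.01651 mol
mass of Na2CO3 = 0.01651 × 105.99 = 1.750 g

1.750 g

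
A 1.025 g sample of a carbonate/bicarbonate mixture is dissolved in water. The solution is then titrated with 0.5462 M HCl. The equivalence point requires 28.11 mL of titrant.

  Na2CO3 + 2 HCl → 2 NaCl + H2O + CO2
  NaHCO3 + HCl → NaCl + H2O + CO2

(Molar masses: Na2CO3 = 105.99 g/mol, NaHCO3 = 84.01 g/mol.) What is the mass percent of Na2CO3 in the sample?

44.15 %

n(HCl) = 0.02811 × 0.5462 = 0.01535 mol
Let x = n(Na2CO3), y = n(NaHCO3).
Titrant: 2x + 1y = 0.01535;  mass: 105.99x + 84.01y = 1.025
Solving, x = 4.270 × 10^-3 mol, y = 6.814 × 10^-3 mol
mass of Na2CO3 = 4.270 × 10^-3 × 105.99 = 0.4526 g
% Na2CO3 = 0.4526 / 1.025 × 100 = 44.15 %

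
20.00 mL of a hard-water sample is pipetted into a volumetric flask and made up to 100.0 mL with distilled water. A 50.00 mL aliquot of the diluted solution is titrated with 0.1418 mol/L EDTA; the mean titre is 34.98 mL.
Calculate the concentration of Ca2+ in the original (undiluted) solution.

Ca^2+ + EDTA^4- → [Ca(EDTA)]^2-
n(EDTA) = 0.03498 × 0.1418 = 4.960 × 10^-3 mol
n(Ca2+) in the aliquot = 4.960 × 10^-3 mol (1:1 ratio)
[Ca2+]_dilute = 4.960 × 10^-3 / 0.05000 = 0.09920 mol/L
Dilution factor = 100.0 / 20.00 = 5.000
[Ca2+]_stock = 0.09920 × 5.000 = 0.4960 mol/L

0.4960 mol/L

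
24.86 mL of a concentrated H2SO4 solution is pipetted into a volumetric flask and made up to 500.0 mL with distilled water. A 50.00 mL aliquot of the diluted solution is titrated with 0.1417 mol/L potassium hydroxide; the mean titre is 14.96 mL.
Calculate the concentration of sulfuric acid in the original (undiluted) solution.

0.4264 mol/L

H2SO4 + 2 KOH → K2SO4 + 2 H2O
n(KOH) = 0.01496 × 0.1417 = 2.120 × 10^-3 mol
From the 1:2 ratio, n(H2SO4) in the aliquot = 1/2 × 2.120 × 10^-3 = 1.060 × 10^-3 mol
[H2SO4]_dilute = 1.060 × 10^-3 / 0.05000 = 0.02120 mol/L
Dilution factor = 500.0 / 24.86 = 20.11
[H2SO4]_stock = 0.02120 × 20.11 = 0.4264 mol/L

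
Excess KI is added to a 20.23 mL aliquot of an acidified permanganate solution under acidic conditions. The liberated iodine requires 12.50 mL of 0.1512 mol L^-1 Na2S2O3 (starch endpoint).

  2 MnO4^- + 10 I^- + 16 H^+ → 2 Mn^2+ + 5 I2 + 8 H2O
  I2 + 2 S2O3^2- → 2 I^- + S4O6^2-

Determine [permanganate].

n(S2O3^2-) = 0.01250 × 0.1512 = 1.890 × 10^-3 mol
n(I2) = n(S2O3^2-)/2 = 9.450 × 10^-4 mol
From the 2:5 ratio, n(MnO4^-) in the aliquot = 2/5 × 9.450 × 10^-4 = 3.780 × 10^-4 mol
[MnO4^-] = 3.780 × 10^-4 / 0.02023 = 0.01869 mol/L

0.01869 mol/L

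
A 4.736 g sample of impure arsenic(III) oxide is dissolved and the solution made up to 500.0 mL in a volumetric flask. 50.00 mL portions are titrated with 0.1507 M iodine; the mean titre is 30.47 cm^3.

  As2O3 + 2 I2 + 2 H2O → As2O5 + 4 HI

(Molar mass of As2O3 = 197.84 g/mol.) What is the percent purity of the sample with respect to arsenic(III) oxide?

n(I2) per titration = 0.03047 × 0.1507 = 4.592 × 10^-3 mol
From the 1:2 ratio, n(As2O3) in each aliquot = 1/2 × 4.592 × 10^-3 = 2.296 × 10^-3 mol
n(As2O3) in the whole flask = 2.296 × 10^-3 × 500.0/50.00 = 0.02296 mol
mass of As2O3 = 0.02296 × 197.84 = 4.542 g
% As2O3 = 4.542 / 4.736 × 100 = 95.91 %

95.91 %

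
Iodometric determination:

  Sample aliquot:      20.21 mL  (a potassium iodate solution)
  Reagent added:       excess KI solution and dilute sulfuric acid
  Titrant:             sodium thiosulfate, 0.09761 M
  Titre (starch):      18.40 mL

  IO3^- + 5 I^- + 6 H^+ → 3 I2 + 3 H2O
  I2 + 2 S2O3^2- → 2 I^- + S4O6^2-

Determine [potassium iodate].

0.01481 M

n(S2O3^2-) = 0.01840 × 0.09761 = 1.796 × 10^-3 mol
n(I2) = n(S2O3^2-)/2 = 8.980 × 10^-4 mol
From the 1:3 ratio, n(IO3^-) in the aliquot = 1/3 × 8.980 × 10^-4 = 2.993 × 10^-4 mol
[IO3^-] = 2.993 × 10^-4 / 0.02021 = 0.01481 mol/L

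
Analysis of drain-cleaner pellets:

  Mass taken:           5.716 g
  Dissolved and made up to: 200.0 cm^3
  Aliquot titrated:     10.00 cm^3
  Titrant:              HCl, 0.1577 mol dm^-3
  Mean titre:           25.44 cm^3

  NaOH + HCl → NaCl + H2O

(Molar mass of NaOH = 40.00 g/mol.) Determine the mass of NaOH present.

3.210 g

n(HCl) per titration = 0.02544 × 0.1577 = 4.012 × 10^-3 mol
n(NaOH) in each aliquot = 4.012 × 10^-3 mol (1:1 ratio)
n(NaOH) in the whole flask = 4.012 × 10^-3 × 200.0/10.00 = 0.08024 mol
mass of NaOH = 0.08024 × 40.00 = 3.210 g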